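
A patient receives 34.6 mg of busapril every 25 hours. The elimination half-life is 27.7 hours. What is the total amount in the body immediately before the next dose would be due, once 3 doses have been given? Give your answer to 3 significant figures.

33.7 mg

The 3 doses were given 75, 50, 25 hours ago.
Total = 34.6·(1/2)^(75/27.7) + 34.6·(1/2)^(50/27.7) + 34.6·(1/2)^(25/27.7)
      = 5.2968 + 9.9015 + 18.509 ≈ 33.708 mg.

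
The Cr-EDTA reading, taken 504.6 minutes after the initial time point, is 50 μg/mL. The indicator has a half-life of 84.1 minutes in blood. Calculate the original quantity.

3200 μg/mL

Number of half-lives elapsed: n = 504.6/84.1 ≈ 6.
A₀ = A × 2^n = 50 × 2^6 = 50 × 64 ≈ 3200 μg/mL.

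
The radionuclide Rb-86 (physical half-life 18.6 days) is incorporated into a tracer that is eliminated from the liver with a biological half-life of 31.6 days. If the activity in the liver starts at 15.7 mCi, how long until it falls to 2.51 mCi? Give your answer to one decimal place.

31.0 days

1/t_eff = 1/t_phys + 1/t_biol = 1/18.6 + 1/31.6 = 0.085409 per day.
t_eff = 18.6 × 31.6 / (18.6 + 31.6) ≈ 11.708 days.
n = log₂(15.7/2.51) ≈ 2.645; t = 2.645 × 11.708 ≈ 30.969 days.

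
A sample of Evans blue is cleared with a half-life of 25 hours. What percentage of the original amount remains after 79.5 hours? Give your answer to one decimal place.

n = 79.5/25 ≈ 3.18 half-lives.
Fraction remaining = (1/2)^3.18 ≈ 0.11034, i.e. 11.034%.

11.0%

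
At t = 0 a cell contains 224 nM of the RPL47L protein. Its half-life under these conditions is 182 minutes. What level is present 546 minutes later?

Elapsed time is 3 half-lives (546/182).
Each half-life halves the amount: 224 × (1/2)^3 = 224/8 = 28 nM.

28 nM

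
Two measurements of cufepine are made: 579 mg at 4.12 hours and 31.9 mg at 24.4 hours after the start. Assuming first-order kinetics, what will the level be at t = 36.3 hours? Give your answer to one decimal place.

Over Δt = 24.4 − 4.12 = 20.28 hours, the level fell by a factor of 579/31.9 ≈ 18.15.
n = log₂(18.15) ≈ 4.1819 half-lives, so t½ = 20.28/4.1819 ≈ 4.8494 hours.
From t = 24.4 to t = 36.3: 31.9 × (1/2)^((36.3−24.4)/4.8494) ≈ 5.8223 mg.

5.8 mg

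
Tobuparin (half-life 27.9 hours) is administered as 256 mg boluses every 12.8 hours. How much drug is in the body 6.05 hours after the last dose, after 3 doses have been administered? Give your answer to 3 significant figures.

The 3 doses were given 31.65, 18.85, 6.05 hours ago.
Total = 256·(1/2)^(31.65/27.9) + 256·(1/2)^(18.85/27.9) + 256·(1/2)^(6.05/27.9)
      = 116.61 + 160.27 + 220.27 ≈ 497.16 mg.

497 mg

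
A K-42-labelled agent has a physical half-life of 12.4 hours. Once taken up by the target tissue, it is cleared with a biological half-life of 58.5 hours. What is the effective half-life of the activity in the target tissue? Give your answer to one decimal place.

10.2 hours

1/t_eff = 1/t_phys + 1/t_biol = 1/12.4 + 1/58.5 = 0.097739 per hour.
t_eff = 12.4 × 58.5 / (12.4 + 58.5) ≈ 10.231 hours.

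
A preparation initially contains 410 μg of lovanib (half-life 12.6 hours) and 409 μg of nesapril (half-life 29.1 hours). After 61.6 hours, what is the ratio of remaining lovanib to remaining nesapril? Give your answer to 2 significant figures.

lovanib: 410 × (1/2)^(61.6/12.6) = 410 × (1/2)^4.8889 ≈ 13.838 μg.
nesapril: 409 × (1/2)^(61.6/29.1) = 409 × (1/2)^2.1168 ≈ 94.296 μg.
Ratio ≈ 13.838 / 94.296 ≈ 0.14675.

0.15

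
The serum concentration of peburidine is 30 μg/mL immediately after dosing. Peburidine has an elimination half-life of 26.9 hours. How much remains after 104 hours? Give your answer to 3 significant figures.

2.06 μg/mL

Number of half-lives: n = 104/26.9 ≈ 3.8662.
Remaining = 30 × (1/2)^3.8662 = 30 × 0.068575 ≈ 2.0573 μg/mL.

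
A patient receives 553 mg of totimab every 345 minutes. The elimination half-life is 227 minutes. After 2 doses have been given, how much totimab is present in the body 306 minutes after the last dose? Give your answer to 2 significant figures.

The 2 doses were given 651, 306 minutes ago.
Total = 553·(1/2)^(651/227) + 553·(1/2)^(306/227)
      = 75.756 + 217.24 ≈ 292.99 mg.

290 mg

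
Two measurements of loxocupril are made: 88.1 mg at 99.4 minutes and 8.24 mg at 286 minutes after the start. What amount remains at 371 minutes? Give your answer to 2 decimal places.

Over Δt = 286 − 99.4 = 186.6 minutes, the level fell by a factor of 88.1/8.24 ≈ 10.692.
n = log₂(10.692) ≈ 3.4184 half-lives, so t½ = 186.6/3.4184 ≈ 54.587 minutes.
From t = 286 to t = 371: 8.24 × (1/2)^((371−286)/54.587) ≈ 2.8001 mg.

2.80 mg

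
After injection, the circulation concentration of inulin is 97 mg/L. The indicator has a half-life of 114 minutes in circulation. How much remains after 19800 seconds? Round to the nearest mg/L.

Convert the elapsed time: 19800 seconds = 330 minutes.
Number of half-lives: n = 330/114 ≈ 2.8947.
Remaining = 97 × (1/2)^2.8947 = 97 × 0.13446 ≈ 13.043 mg/L.

13 mg/L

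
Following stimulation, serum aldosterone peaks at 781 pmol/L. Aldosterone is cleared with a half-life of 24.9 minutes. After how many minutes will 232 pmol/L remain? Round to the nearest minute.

44 minutes

Fraction remaining = 232/781 ≈ 0.29706.
n = log₂(781/232) = ln(3.3664)/ln 2 ≈ 1.7512 half-lives.
t = n × t½ = 1.7512 × 24.9 ≈ 43.605 minutes.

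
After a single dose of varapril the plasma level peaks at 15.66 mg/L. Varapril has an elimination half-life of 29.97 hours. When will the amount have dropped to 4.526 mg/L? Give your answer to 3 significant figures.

Fraction remaining = 4.526/15.66 ≈ 0.28902.
n = log₂(15.66/4.526) = ln(3.46)/ln 2 ≈ 1.7908 half-lives.
t = n × t½ = 1.7908 × 29.97 ≈ 53.67 hours.

53.7 hours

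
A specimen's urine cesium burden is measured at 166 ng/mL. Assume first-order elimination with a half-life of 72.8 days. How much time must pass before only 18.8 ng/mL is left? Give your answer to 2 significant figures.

Fraction remaining = 18.8/166 ≈ 0.11325.
n = log₂(166/18.8) = ln(8.8298)/ln 2 ≈ 3.1424 half-lives.
t = n × t½ = 3.1424 × 72.8 ≈ 228.77 days.

230 days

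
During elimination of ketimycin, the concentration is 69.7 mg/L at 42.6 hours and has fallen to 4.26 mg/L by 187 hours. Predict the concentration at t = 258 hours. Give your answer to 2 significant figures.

1.1 mg/L

Over Δt = 187 − 42.6 = 144.4 hours, the level fell by a factor of 69.7/4.26 ≈ 16.362.
n = log₂(16.362) ≈ 4.0322 half-lives, so t½ = 144.4/4.0322 ≈ 35.811 hours.
From t = 187 to t = 258: 4.26 × (1/2)^((258−187)/35.811) ≈ 1.0779 mg/L.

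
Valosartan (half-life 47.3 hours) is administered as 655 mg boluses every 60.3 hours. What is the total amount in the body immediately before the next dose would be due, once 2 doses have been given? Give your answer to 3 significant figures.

383 mg

The 2 doses were given 120.6, 60.3 hours ago.
Total = 655·(1/2)^(120.6/47.3) + 655·(1/2)^(60.3/47.3)
      = 111.87 + 270.69 ≈ 382.56 mg.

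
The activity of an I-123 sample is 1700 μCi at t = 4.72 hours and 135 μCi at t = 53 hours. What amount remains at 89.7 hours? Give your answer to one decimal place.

19.7 μCi

Over Δt = 53 − 4.72 = 48.28 hours, the level fell by a factor of 1700/135 ≈ 12.593.
n = log₂(12.593) ≈ 3.6545 half-lives, so t½ = 48.28/3.6545 ≈ 13.211 hours.
From t = 53 to t = 89.7: 135 × (1/2)^((89.7−53)/13.211) ≈ 19.683 μCi.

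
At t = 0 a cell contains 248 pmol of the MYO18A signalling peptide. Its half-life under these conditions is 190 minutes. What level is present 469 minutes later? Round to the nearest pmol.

Number of half-lives: n = 469/190 ≈ 2.4684.
Remaining = 248 × (1/2)^2.4684 = 248 × 0.18069 ≈ 44.811 pmol.

45 pmol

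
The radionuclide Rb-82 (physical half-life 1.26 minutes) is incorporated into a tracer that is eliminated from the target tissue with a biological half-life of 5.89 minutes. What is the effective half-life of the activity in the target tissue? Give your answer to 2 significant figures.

1.0 minutes

1/t_eff = 1/t_phys + 1/t_biol = 1/1.26 + 1/5.89 = 0.96343 per minute.
t_eff = 1.26 × 5.89 / (1.26 + 5.89) ≈ 1.038 minutes.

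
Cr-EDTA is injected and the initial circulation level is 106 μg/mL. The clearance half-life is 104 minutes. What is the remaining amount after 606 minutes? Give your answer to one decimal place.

Number of half-lives: n = 606/104 ≈ 5.8269.
Remaining = 106 × (1/2)^5.8269 = 106 × 0.017617 ≈ 1.8674 μg/mL.

1.9 μg/mL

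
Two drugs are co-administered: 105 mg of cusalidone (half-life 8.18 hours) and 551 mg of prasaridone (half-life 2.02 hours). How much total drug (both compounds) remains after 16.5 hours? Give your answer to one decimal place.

cusalidone: 105 × (1/2)^(16.5/8.18) = 105 × (1/2)^2.0171 ≈ 25.94 mg.
prasaridone: 551 × (1/2)^(16.5/2.02) = 551 × (1/2)^8.1683 ≈ 1.9153 mg.
Total = 25.94 + 1.9153 ≈ 27.856 mg.

27.9 mg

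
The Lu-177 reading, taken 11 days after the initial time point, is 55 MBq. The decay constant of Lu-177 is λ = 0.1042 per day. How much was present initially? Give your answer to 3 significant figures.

t½ = ln 2 / λ = 0.69315 / 0.1042 ≈ 6.6521 days.
Number of half-lives elapsed: n = 11/6.6521 ≈ 1.6536.
A₀ = A × 2^n = 55 × 2^1.6536 = 55 × 3.1462 ≈ 173.04 MBq.

173 MBq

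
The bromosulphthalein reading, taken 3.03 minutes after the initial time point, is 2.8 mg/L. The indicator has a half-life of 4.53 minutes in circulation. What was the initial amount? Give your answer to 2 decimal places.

4.45 mg/L

Number of half-lives elapsed: n = 3.03/4.53 ≈ 0.66887.
A₀ = A × 2^n = 2.8 × 2^0.66887 = 2.8 × 1.5898 ≈ 4.4515 mg/L.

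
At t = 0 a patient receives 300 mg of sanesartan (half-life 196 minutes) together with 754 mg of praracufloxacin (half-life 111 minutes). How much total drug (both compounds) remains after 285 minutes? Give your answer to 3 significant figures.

sanesartan: 300 × (1/2)^(285/196) = 300 × (1/2)^1.4541 ≈ 109.5 mg.
praracufloxacin: 754 × (1/2)^(285/111) = 754 × (1/2)^2.5676 ≈ 127.19 mg.
Total = 109.5 + 127.19 ≈ 236.69 mg.

237 mg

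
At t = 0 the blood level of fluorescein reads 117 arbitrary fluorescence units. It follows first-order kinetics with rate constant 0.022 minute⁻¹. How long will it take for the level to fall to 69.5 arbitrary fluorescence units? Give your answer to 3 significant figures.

23.7 minutes

t½ = ln 2 / k = 0.69315 / 0.022 ≈ 31.507 minutes.
Fraction remaining = 69.5/117 ≈ 0.59402.
n = log₂(117/69.5) = ln(1.6835)/ln 2 ≈ 0.75142 half-lives.
t = n × t½ = 0.75142 × 31.507 ≈ 23.675 minutes.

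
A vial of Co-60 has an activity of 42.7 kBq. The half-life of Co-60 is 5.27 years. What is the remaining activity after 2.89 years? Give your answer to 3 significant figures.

Number of half-lives: n = 2.89/5.27 ≈ 0.54839.
Remaining = 42.7 × (1/2)^0.54839 = 42.7 × 0.68378 ≈ 29.198 kBq.

29.2 kBq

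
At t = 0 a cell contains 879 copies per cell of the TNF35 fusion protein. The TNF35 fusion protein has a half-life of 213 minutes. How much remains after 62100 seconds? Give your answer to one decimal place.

Convert the elapsed time: 62100 seconds = 1035 minutes.
Number of half-lives: n = 1035/213 ≈ 4.8592.
Remaining = 879 × (1/2)^4.8592 = 879 × 0.034455 ≈ 30.286 copies per cell.

30.3 copies per cell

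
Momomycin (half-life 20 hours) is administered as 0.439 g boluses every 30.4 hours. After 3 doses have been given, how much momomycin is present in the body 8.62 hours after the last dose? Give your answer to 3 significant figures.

The 3 doses were given 69.42, 39.02, 8.62 hours ago.
Total = 0.439·(1/2)^(69.42/20) + 0.439·(1/2)^(39.02/20) + 0.439·(1/2)^(8.62/20)
      = 0.03959 + 0.11354 + 0.32563 ≈ 0.47876 g.

0.479 g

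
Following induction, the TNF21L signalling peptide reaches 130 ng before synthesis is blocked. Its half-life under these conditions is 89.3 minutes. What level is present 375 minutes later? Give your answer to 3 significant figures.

Number of half-lives: n = 375/89.3 ≈ 4.1993.
Remaining = 130 × (1/2)^4.1993 = 130 × 0.054435 ≈ 7.0765 ng.

7.08 ng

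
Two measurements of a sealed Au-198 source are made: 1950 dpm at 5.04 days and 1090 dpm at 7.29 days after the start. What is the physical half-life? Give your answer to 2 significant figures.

Over Δt = 7.29 − 5.04 = 2.25 days, the level fell by a factor of 1950/1090 ≈ 1.789.
n = log₂(1.789) ≈ 0.83915 half-lives, so t½ = 2.25/0.83915 ≈ 2.6813 days.

2.7 days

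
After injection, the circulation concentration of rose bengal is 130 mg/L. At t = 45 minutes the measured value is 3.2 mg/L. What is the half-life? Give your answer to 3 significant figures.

8.42 minutes

A/A₀ = 3.2/130 ≈ 0.024615.
n = log₂(40.625) ≈ 5.3443 half-lives elapsed in 45 minutes.
t½ = 45/5.3443 ≈ 8.4202 minutes.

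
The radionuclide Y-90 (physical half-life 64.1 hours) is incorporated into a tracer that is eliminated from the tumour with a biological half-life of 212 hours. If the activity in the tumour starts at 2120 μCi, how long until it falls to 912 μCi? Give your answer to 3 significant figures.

1/t_eff = 1/t_phys + 1/t_biol = 1/64.1 + 1/212 = 0.020318 per hour.
t_eff = 64.1 × 212 / (64.1 + 212) ≈ 49.218 hours.
n = log₂(2120/912) ≈ 1.217; t = 1.217 × 49.218 ≈ 59.897 hours.

59.9 hours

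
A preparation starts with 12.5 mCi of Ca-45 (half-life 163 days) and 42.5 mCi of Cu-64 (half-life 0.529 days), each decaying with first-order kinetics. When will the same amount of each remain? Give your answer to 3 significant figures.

0.937 days

Set 12.5·(1/2)^(t/163) = 42.5·(1/2)^(t/0.529).
Taking log₂: log₂(12.5/42.5) = t·(1/163 − 1/0.529).
log₂(0.29412) = -1.7655; 1/163 − 1/0.529 = -1.8842.
t = -1.7655 / -1.8842 ≈ 0.93701 days.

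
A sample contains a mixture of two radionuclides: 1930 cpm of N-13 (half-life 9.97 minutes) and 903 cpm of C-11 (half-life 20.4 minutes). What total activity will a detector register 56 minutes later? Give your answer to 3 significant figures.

174 cpm

N-13: 1930 × (1/2)^(56/9.97) = 1930 × (1/2)^5.6169 ≈ 39.329 cpm.
C-11: 903 × (1/2)^(56/20.4) = 903 × (1/2)^2.7451 ≈ 134.69 cpm.
Total = 39.329 + 134.69 ≈ 174.02 cpm.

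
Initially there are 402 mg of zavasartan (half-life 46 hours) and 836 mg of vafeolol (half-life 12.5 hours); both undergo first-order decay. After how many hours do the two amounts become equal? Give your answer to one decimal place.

18.1 hours

Set 402·(1/2)^(t/46) = 836·(1/2)^(t/12.5).
Taking log₂: log₂(402/836) = t·(1/46 − 1/12.5).
log₂(0.48086) = -1.0563; 1/46 − 1/12.5 = -0.058261.
t = -1.0563 / -0.058261 ≈ 18.131 hours.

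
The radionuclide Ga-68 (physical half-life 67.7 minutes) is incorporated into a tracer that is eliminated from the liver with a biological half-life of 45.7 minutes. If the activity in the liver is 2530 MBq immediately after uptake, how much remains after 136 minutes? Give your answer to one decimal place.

1/t_eff = 1/t_phys + 1/t_biol = 1/67.7 + 1/45.7 = 0.036653 per minute.
t_eff = 67.7 × 45.7 / (67.7 + 45.7) ≈ 27.283 minutes.
Remaining = 2530 × (1/2)^(136/27.283) = 2530 × (1/2)^4.9848 ≈ 79.9 MBq.

79.9 MBq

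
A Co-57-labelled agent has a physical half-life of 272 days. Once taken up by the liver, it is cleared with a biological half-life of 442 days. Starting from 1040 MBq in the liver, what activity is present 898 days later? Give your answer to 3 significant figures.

1/t_eff = 1/t_phys + 1/t_biol = 1/272 + 1/442 = 0.0059389 per day.
t_eff = 272 × 442 / (272 + 442) ≈ 168.38 days.
Remaining = 1040 × (1/2)^(898/168.38) = 1040 × (1/2)^5.3331 ≈ 25.799 MBq.

25.8 MBq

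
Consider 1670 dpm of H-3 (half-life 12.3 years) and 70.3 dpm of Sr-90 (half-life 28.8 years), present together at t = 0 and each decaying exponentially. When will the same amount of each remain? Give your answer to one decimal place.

98.1 years

Set 1670·(1/2)^(t/12.3) = 70.3·(1/2)^(t/28.8).
Taking log₂: log₂(1670/70.3) = t·(1/12.3 − 1/28.8).
log₂(23.755) = 4.5702; 1/12.3 − 1/28.8 = 0.046579.
t = 4.5702 / 0.046579 ≈ 98.118 years.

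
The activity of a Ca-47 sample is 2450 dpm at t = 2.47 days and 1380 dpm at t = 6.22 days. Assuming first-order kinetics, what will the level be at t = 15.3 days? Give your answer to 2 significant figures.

340 dpm

Over Δt = 6.22 − 2.47 = 3.75 days, the level fell by a factor of 2450/1380 ≈ 1.7754.
n = log₂(1.7754) ≈ 0.82811 half-lives, so t½ = 3.75/0.82811 ≈ 4.5284 days.
From t = 6.22 to t = 15.3: 1380 × (1/2)^((15.3−6.22)/4.5284) ≈ 343.77 dpm.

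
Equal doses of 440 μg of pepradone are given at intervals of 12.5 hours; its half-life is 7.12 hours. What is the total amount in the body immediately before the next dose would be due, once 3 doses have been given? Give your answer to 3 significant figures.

The 3 doses were given 37.5, 25, 12.5 hours ago.
Total = 440·(1/2)^(37.5/7.12) + 440·(1/2)^(25/7.12) + 440·(1/2)^(12.5/7.12)
      = 11.428 + 38.589 + 130.3 ≈ 180.32 μg.

180 μg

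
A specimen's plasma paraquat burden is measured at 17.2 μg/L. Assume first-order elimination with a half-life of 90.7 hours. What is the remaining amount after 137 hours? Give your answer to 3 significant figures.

6.04 μg/L

Number of half-lives: n = 137/90.7 ≈ 1.5105.
Remaining = 17.2 × (1/2)^1.5105 = 17.2 × 0.351 ≈ 6.0371 μg/L.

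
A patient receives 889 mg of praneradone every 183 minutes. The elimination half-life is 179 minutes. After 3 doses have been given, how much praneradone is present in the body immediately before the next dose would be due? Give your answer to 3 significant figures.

759 mg

The 3 doses were given 549, 366, 183 minutes ago.
Total = 889·(1/2)^(549/179) + 889·(1/2)^(366/179) + 889·(1/2)^(183/179)
      = 106.08 + 215.47 + 437.67 ≈ 759.22 mg.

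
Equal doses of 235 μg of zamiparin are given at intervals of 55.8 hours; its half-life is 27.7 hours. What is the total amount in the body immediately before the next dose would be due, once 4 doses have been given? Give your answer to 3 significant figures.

77.0 μg

The 4 doses were given 223.2, 167.4, 111.6, 55.8 hours ago.
Total = 235·(1/2)^(223.2/27.7) + 235·(1/2)^(167.4/27.7) + 235·(1/2)^(111.6/27.7) + 235·(1/2)^(55.8/27.7)
      = 0.88194 + 3.5633 + 14.396 + 58.165 ≈ 77.006 μg.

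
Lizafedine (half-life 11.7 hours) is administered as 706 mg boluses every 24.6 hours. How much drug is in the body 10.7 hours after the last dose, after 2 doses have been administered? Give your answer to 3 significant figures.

The 2 doses were given 35.3, 10.7 hours ago.
Total = 706·(1/2)^(35.3/11.7) + 706·(1/2)^(10.7/11.7)
      = 87.211 + 374.54 ≈ 461.76 mg.

462 mg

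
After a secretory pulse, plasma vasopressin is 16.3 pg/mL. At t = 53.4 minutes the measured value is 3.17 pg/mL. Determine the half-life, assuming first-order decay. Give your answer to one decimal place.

A/A₀ = 3.17/16.3 ≈ 0.19448.
n = log₂(5.142) ≈ 2.3623 half-lives elapsed in 53.4 minutes.
t½ = 53.4/2.3623 ≈ 22.605 minutes.

22.6 minutes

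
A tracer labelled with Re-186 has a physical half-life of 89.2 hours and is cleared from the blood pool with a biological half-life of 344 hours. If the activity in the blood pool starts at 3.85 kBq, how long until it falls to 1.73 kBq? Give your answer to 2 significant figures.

82 hours

1/t_eff = 1/t_phys + 1/t_biol = 1/89.2 + 1/344 = 0.014118 per hour.
t_eff = 89.2 × 344 / (89.2 + 344) ≈ 70.833 hours.
n = log₂(3.85/1.73) ≈ 1.1541; t = 1.1541 × 70.833 ≈ 81.747 hours.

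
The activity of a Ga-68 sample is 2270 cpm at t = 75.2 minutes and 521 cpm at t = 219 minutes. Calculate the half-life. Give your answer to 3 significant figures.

Over Δt = 219 − 75.2 = 143.8 minutes, the level fell by a factor of 2270/521 ≈ 4.357.
n = log₂(4.357) ≈ 2.1233 half-lives, so t½ = 143.8/2.1233 ≈ 67.724 minutes.

67.7 minutes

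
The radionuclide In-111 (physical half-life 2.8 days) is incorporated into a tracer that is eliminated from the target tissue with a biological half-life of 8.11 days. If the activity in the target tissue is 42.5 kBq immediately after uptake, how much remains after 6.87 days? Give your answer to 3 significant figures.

4.31 kBq

1/t_eff = 1/t_phys + 1/t_biol = 1/2.8 + 1/8.11 = 0.48045 per day.
t_eff = 2.8 × 8.11 / (2.8 + 8.11) ≈ 2.0814 days.
Remaining = 42.5 × (1/2)^(6.87/2.0814) = 42.5 × (1/2)^3.3007 ≈ 4.3131 kBq.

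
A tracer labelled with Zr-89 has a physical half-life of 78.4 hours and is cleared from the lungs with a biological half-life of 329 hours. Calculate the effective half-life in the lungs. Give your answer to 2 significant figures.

63 hours

1/t_eff = 1/t_phys + 1/t_biol = 1/78.4 + 1/329 = 0.015795 per hour.
t_eff = 78.4 × 329 / (78.4 + 329) ≈ 63.313 hours.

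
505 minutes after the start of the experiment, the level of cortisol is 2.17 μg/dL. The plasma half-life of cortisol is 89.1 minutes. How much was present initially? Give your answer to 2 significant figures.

110 μg/dL

Number of half-lives elapsed: n = 505/89.1 ≈ 5.6678.
A₀ = A × 2^n = 2.17 × 2^5.6678 = 2.17 × 50.836 ≈ 110.31 μg/dL.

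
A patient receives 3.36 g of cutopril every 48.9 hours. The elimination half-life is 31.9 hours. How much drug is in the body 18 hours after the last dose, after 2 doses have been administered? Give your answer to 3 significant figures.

The 2 doses were given 66.9, 18 hours ago.
Total = 3.36·(1/2)^(66.9/31.9) + 3.36·(1/2)^(18/31.9)
      = 0.78528 + 2.2724 ≈ 3.0577 g.

3.06 g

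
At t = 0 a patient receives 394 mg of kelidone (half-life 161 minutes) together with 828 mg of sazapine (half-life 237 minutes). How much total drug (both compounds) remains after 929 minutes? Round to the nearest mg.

62 mg

kelidone: 394 × (1/2)^(929/161) = 394 × (1/2)^5.7702 ≈ 7.2193 mg.
sazapine: 828 × (1/2)^(929/237) = 828 × (1/2)^3.9198 ≈ 54.707 mg.
Total = 7.2193 + 54.707 ≈ 61.926 mg.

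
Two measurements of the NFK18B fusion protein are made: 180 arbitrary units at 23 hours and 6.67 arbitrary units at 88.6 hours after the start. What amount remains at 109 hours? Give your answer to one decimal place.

2.4 arbitrary units

Over Δt = 88.6 − 23 = 65.6 hours, the level fell by a factor of 180/6.67 ≈ 26.987.
n = log₂(26.987) ≈ 4.7542 half-lives, so t½ = 65.6/4.7542 ≈ 13.798 hours.
From t = 88.6 to t = 109: 6.67 × (1/2)^((109−88.6)/13.798) ≈ 2.3937 arbitrary units.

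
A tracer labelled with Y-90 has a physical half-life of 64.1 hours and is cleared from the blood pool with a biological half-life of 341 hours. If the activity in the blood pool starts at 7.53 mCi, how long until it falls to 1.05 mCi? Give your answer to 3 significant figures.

153 hours

1/t_eff = 1/t_phys + 1/t_biol = 1/64.1 + 1/341 = 0.018533 per hour.
t_eff = 64.1 × 341 / (64.1 + 341) ≈ 53.957 hours.
n = log₂(7.53/1.05) ≈ 2.8423; t = 2.8423 × 53.957 ≈ 153.36 hours.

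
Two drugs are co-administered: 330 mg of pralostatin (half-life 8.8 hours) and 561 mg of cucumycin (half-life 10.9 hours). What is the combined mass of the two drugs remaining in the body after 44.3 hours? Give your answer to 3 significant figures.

43.6 mg

pralostatin: 330 × (1/2)^(44.3/8.8) = 330 × (1/2)^5.0341 ≈ 10.072 mg.
cucumycin: 561 × (1/2)^(44.3/10.9) = 561 × (1/2)^4.0642 ≈ 33.536 mg.
Total = 10.072 + 33.536 ≈ 43.608 mg.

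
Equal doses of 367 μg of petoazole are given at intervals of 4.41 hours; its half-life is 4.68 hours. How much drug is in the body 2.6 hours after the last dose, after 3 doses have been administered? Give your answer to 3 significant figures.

The 3 doses were given 11.42, 7.01, 2.6 hours ago.
Total = 367·(1/2)^(11.42/4.68) + 367·(1/2)^(7.01/4.68) + 367·(1/2)^(2.6/4.68)
      = 67.624 + 129.95 + 249.7 ≈ 447.28 μg.

447 μg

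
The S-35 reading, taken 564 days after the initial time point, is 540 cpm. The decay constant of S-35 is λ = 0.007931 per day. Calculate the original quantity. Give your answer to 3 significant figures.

47300 cpm

t½ = ln 2 / λ = 0.69315 / 0.007931 ≈ 87.397 days.
Number of half-lives elapsed: n = 564/87.397 ≈ 6.4533.
A₀ = A × 2^n = 540 × 2^6.4533 = 540 × 87.627 ≈ 47318 cpm.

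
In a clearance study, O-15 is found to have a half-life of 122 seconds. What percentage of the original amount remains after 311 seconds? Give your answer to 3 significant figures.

n = 311/122 ≈ 2.5492 half-lives.
Fraction remaining = (1/2)^2.5492 ≈ 0.17085, i.e. 17.085%.

17.1%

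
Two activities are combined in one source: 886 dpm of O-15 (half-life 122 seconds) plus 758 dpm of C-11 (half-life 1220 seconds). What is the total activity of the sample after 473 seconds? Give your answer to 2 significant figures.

O-15: 886 × (1/2)^(473/122) = 886 × (1/2)^3.877 ≈ 60.301 dpm.
C-11: 758 × (1/2)^(473/1220) = 758 × (1/2)^0.3877 ≈ 579.37 dpm.
Total = 60.301 + 579.37 ≈ 639.67 dpm.

640 dpm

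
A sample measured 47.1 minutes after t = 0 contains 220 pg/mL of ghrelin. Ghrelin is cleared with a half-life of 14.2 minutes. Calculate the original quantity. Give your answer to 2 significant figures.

2200 pg/mL

Number of half-lives elapsed: n = 47.1/14.2 ≈ 3.3169.
A₀ = A × 2^n = 220 × 2^3.3169 = 220 × 9.9652 ≈ 2192.3 pg/mL.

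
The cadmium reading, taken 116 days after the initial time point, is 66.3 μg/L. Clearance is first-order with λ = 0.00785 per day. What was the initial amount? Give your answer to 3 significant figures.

t½ = ln 2 / λ = 0.69315 / 0.00785 ≈ 88.299 days.
Number of half-lives elapsed: n = 116/88.299 ≈ 1.3137.
A₀ = A × 2^n = 66.3 × 2^1.3137 = 66.3 × 2.4858 ≈ 164.81 μg/L.

165 μg/L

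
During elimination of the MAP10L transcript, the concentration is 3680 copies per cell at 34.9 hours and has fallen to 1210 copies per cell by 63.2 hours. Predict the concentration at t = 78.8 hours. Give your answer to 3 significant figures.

655 copies per cell

Over Δt = 63.2 − 34.9 = 28.3 hours, the level fell by a factor of 3680/1210 ≈ 3.0413.
n = log₂(3.0413) ≈ 1.6047 half-lives, so t½ = 28.3/1.6047 ≈ 17.636 hours.
From t = 63.2 to t = 78.8: 1210 × (1/2)^((78.8−63.2)/17.636) ≈ 655.4 copies per cell.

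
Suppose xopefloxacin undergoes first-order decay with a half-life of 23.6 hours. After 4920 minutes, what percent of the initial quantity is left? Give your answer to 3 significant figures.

4920 minutes = 82 hours.
n = 82/23.6 ≈ 3.4746 half-lives.
Fraction remaining = (1/2)^3.4746 ≈ 0.08996, i.e. 8.996%.

9.00%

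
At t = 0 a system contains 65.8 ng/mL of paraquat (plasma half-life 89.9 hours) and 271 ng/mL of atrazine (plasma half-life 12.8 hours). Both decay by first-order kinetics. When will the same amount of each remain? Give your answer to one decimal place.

Set 65.8·(1/2)^(t/89.9) = 271·(1/2)^(t/12.8).
Taking log₂: log₂(65.8/271) = t·(1/89.9 − 1/12.8).
log₂(0.2428) = -2.0421; 1/89.9 − 1/12.8 = -0.067002.
t = -2.0421 / -0.067002 ≈ 30.479 hours.

30.5 hours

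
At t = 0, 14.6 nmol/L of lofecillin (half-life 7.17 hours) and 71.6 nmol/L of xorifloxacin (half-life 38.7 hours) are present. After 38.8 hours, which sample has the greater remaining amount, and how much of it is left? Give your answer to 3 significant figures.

lofecillin: 14.6 × (1/2)^5.4114 ≈ 0.34304 nmol/L.
xorifloxacin: 71.6 × (1/2)^1.0026 ≈ 35.736 nmol/L.
Xorifloxacin has more remaining, at ≈ 35.736 nmol/L.

xorifloxacin, 35.7 nmol/L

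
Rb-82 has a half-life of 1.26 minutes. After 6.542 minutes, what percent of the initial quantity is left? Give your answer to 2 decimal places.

2.74%

n = 6.542/1.26 ≈ 5.1921 half-lives.
Fraction remaining = (1/2)^5.1921 ≈ 0.027355, i.e. 2.7355%.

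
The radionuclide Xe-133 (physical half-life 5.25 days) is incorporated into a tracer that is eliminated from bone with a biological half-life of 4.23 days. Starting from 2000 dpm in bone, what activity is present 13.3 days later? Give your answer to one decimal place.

1/t_eff = 1/t_phys + 1/t_biol = 1/5.25 + 1/4.23 = 0.42688 per day.
t_eff = 5.25 × 4.23 / (5.25 + 4.23) ≈ 2.3426 days.
Remaining = 2000 × (1/2)^(13.3/2.3426) = 2000 × (1/2)^5.6775 ≈ 39.077 dpm.

39.1 dpm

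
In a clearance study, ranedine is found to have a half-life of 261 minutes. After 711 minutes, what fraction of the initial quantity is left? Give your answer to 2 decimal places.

n = 711/261 ≈ 2.7241 half-lives.
Fraction remaining = (1/2)^2.7241 ≈ 0.15134.

0.15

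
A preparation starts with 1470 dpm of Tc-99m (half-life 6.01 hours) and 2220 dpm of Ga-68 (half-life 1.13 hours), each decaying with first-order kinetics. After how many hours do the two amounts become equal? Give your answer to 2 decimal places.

0.83 hours

Set 1470·(1/2)^(t/6.01) = 2220·(1/2)^(t/1.13).
Taking log₂: log₂(1470/2220) = t·(1/6.01 − 1/1.13).
log₂(0.66216) = -0.59474; 1/6.01 − 1/1.13 = -0.71857.
t = -0.59474 / -0.71857 ≈ 0.82768 hours.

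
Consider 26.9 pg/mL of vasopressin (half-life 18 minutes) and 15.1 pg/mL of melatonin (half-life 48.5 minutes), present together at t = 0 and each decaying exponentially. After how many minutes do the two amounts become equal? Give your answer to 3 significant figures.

Set 26.9·(1/2)^(t/18) = 15.1·(1/2)^(t/48.5).
Taking log₂: log₂(26.9/15.1) = t·(1/18 − 1/48.5).
log₂(1.7815) = 0.83306; 1/18 − 1/48.5 = 0.034937.
t = 0.83306 / 0.034937 ≈ 23.845 minutes.

23.8 minutes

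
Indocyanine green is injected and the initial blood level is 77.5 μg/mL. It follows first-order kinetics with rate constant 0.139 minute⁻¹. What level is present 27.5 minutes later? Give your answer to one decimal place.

t½ = ln 2 / λ = 0.69315 / 0.139 ≈ 4.9867 minutes.
Number of half-lives: n = 27.5/4.9867 ≈ 5.5147.
Remaining = 77.5 × (1/2)^5.5147 = 77.5 × 0.021873 ≈ 1.6952 μg/mL.

1.7 μg/mL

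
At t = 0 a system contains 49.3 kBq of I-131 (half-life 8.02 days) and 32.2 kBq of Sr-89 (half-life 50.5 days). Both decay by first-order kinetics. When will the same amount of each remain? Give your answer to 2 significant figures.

5.9 days

Set 49.3·(1/2)^(t/8.02) = 32.2·(1/2)^(t/50.5).
Taking log₂: log₂(49.3/32.2) = t·(1/8.02 − 1/50.5).
log₂(1.5311) = 0.61453; 1/8.02 − 1/50.5 = 0.10489.
t = 0.61453 / 0.10489 ≈ 5.859 days.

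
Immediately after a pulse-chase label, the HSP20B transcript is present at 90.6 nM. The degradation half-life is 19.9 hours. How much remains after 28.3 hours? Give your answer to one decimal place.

33.8 nM

Number of half-lives: n = 28.3/19.9 ≈ 1.4221.
Remaining = 90.6 × (1/2)^1.4221 = 90.6 × 0.37317 ≈ 33.809 nM.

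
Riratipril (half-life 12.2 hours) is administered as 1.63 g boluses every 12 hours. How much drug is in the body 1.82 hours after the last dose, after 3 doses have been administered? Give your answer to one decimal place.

The 3 doses were given 25.82, 13.82, 1.82 hours ago.
Total = 1.63·(1/2)^(25.82/12.2) + 1.63·(1/2)^(13.82/12.2) + 1.63·(1/2)^(1.82/12.2)
      = 0.37592 + 0.74334 + 1.4699 ≈ 2.5891 g.

2.6 g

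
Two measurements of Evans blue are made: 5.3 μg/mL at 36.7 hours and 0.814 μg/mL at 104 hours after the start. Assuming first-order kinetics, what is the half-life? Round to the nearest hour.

Over Δt = 104 − 36.7 = 67.3 hours, the level fell by a factor of 5.3/0.814 ≈ 6.5111.
n = log₂(6.5111) ≈ 2.7029 half-lives, so t½ = 67.3/2.7029 ≈ 24.899 hours.

25 hours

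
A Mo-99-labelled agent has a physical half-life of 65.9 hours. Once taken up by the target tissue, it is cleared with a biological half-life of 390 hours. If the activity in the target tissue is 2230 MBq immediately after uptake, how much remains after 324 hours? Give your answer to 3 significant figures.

41.5 MBq

1/t_eff = 1/t_phys + 1/t_biol = 1/65.9 + 1/390 = 0.017739 per hour.
t_eff = 65.9 × 390 / (65.9 + 390) ≈ 56.374 hours.
Remaining = 2230 × (1/2)^(324/56.374) = 2230 × (1/2)^5.7473 ≈ 41.514 MBq.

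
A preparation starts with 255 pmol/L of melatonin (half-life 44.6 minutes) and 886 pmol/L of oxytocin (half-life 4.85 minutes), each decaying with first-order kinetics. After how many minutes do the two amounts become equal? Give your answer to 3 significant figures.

Set 255·(1/2)^(t/44.6) = 886·(1/2)^(t/4.85).
Taking log₂: log₂(255/886) = t·(1/44.6 − 1/4.85).
log₂(0.28781) = -1.7968; 1/44.6 − 1/4.85 = -0.18376.
t = -1.7968 / -0.18376 ≈ 9.7778 minutes.

9.78 minutes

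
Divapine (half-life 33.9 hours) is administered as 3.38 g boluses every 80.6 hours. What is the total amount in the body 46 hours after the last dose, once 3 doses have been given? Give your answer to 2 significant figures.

1.6 g

The 3 doses were given 207.2, 126.6, 46 hours ago.
Total = 3.38·(1/2)^(207.2/33.9) + 3.38·(1/2)^(126.6/33.9) + 3.38·(1/2)^(46/33.9)
      = 0.048864 + 0.25393 + 1.3196 ≈ 1.6224 g.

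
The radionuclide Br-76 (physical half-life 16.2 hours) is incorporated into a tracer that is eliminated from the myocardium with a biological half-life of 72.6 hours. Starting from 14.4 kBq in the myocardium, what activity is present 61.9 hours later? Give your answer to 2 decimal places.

0.56 kBq

1/t_eff = 1/t_phys + 1/t_biol = 1/16.2 + 1/72.6 = 0.075502 per hour.
t_eff = 16.2 × 72.6 / (16.2 + 72.6) ≈ 13.245 hours.
Remaining = 14.4 × (1/2)^(61.9/13.245) = 14.4 × (1/2)^4.6736 ≈ 0.56424 kBq.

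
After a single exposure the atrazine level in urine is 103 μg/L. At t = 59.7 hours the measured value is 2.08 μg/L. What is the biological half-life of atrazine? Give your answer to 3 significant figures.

10.6 hours

A/A₀ = 2.08/103 ≈ 0.020194.
n = log₂(49.519) ≈ 5.6299 half-lives elapsed in 59.7 hours.
t½ = 59.7/5.6299 ≈ 10.604 hours.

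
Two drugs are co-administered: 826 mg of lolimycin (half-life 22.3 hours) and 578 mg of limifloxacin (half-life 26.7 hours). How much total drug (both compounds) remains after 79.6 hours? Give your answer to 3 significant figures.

lolimycin: 826 × (1/2)^(79.6/22.3) = 826 × (1/2)^3.5695 ≈ 69.575 mg.
limifloxacin: 578 × (1/2)^(79.6/26.7) = 578 × (1/2)^2.9813 ≈ 73.194 mg.
Total = 69.575 + 73.194 ≈ 142.77 mg.

143 mg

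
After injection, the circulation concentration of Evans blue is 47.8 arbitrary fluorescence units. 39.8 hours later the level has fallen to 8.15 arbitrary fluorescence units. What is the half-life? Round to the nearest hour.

A/A₀ = 8.15/47.8 ≈ 0.1705.
n = log₂(5.865) ≈ 2.5521 half-lives elapsed in 39.8 hours.
t½ = 39.8/2.5521 ≈ 15.595 hours.

16 hours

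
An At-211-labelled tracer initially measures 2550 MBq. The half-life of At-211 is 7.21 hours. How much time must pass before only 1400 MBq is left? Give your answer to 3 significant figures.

Fraction remaining = 1400/2550 ≈ 0.54902.
n = log₂(2550/1400) = ln(1.8214)/ln 2 ≈ 0.86507 half-lives.
t = n × t½ = 0.86507 × 7.21 ≈ 6.2372 hours.

6.24 hours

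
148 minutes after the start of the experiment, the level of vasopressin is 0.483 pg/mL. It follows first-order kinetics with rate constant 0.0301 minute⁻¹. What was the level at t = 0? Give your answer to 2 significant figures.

t½ = ln 2 / k = 0.69315 / 0.0301 ≈ 23.028 minutes.
Number of half-lives elapsed: n = 148/23.028 ≈ 6.4269.
A₀ = A × 2^n = 0.483 × 2^6.4269 = 0.483 × 86.039 ≈ 41.557 pg/mL.

42 pg/mL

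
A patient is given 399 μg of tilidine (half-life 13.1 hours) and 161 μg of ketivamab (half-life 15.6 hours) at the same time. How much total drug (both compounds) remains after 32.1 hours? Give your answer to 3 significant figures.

112 μg

tilidine: 399 × (1/2)^(32.1/13.1) = 399 × (1/2)^2.4504 ≈ 73.002 μg.
ketivamab: 161 × (1/2)^(32.1/15.6) = 161 × (1/2)^2.0577 ≈ 38.672 μg.
Total = 73.002 + 38.672 ≈ 111.67 μg.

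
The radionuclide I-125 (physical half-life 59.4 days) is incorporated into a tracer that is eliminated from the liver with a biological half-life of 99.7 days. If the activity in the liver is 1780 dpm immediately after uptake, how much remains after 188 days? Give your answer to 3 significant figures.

1/t_eff = 1/t_phys + 1/t_biol = 1/59.4 + 1/99.7 = 0.026865 per day.
t_eff = 59.4 × 99.7 / (59.4 + 99.7) ≈ 37.223 days.
Remaining = 1780 × (1/2)^(188/37.223) = 1780 × (1/2)^5.0506 ≈ 53.706 dpm.

53.7 dpm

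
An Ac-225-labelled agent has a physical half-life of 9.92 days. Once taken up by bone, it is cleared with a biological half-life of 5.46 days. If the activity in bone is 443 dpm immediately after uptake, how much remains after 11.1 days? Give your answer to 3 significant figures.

1/t_eff = 1/t_phys + 1/t_biol = 1/9.92 + 1/5.46 = 0.28396 per day.
t_eff = 9.92 × 5.46 / (9.92 + 5.46) ≈ 3.5217 days.
Remaining = 443 × (1/2)^(11.1/3.5217) = 443 × (1/2)^3.1519 ≈ 49.84 dpm.

49.8 dpm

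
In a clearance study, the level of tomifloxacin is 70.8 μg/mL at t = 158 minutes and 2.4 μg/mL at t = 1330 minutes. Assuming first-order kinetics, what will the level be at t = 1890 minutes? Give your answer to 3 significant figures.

0.476 μg/mL

Over Δt = 1330 − 158 = 1172 minutes, the level fell by a factor of 70.8/2.4 ≈ 29.5.
n = log₂(29.5) ≈ 4.8826 half-lives, so t½ = 1172/4.8826 ≈ 240.03 minutes.
From t = 1330 to t = 1890: 2.4 × (1/2)^((1890−1330)/240.03) ≈ 0.47633 μg/mL.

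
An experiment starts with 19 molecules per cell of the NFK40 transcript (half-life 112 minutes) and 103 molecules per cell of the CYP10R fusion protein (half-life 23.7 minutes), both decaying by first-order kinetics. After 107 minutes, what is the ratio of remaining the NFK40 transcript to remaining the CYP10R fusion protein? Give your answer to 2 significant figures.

2.2

NFK40 transcript: 19 × (1/2)^(107/112) = 19 × (1/2)^0.95536 ≈ 9.7986 molecules per cell.
CYP10R fusion protein: 103 × (1/2)^(107/23.7) = 103 × (1/2)^4.5148 ≈ 4.5056 molecules per cell.
Ratio ≈ 9.7986 / 4.5056 ≈ 2.1747.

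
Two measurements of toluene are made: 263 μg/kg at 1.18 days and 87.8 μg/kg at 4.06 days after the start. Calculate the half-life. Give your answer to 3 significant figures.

1.82 days

Over Δt = 4.06 − 1.18 = 2.88 days, the level fell by a factor of 263/87.8 ≈ 2.9954.
n = log₂(2.9954) ≈ 1.5828 half-lives, so t½ = 2.88/1.5828 ≈ 1.8196 days.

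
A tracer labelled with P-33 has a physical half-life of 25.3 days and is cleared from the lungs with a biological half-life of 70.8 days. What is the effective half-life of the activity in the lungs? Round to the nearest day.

1/t_eff = 1/t_phys + 1/t_biol = 1/25.3 + 1/70.8 = 0.05365 per day.
t_eff = 25.3 × 70.8 / (25.3 + 70.8) ≈ 18.639 days.

19 days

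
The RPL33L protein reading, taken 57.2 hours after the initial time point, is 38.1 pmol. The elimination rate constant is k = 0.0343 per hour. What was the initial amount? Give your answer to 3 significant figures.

t½ = ln 2 / k = 0.69315 / 0.0343 ≈ 20.208 hours.
Number of half-lives elapsed: n = 57.2/20.208 ≈ 2.8305.
A₀ = A × 2^n = 38.1 × 2^2.8305 = 38.1 × 7.1133 ≈ 271.02 pmol.

271 pmol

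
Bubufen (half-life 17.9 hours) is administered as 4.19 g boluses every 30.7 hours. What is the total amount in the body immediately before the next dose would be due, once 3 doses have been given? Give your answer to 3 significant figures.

The 3 doses were given 92.1, 61.4, 30.7 hours ago.
Total = 4.19·(1/2)^(92.1/17.9) + 4.19·(1/2)^(61.4/17.9) + 4.19·(1/2)^(30.7/17.9)
      = 0.1184 + 0.38871 + 1.2762 ≈ 1.7833 g.

1.78 g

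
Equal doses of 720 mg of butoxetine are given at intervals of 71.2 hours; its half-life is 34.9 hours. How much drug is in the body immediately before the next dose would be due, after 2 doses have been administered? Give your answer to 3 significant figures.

218 mg

The 2 doses were given 142.4, 71.2 hours ago.
Total = 720·(1/2)^(142.4/34.9) + 720·(1/2)^(71.2/34.9)
      = 42.566 + 175.06 ≈ 217.63 mg.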